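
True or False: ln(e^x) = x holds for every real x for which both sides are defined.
True.

Claim: ln(e^x) = x.
Reasoning: ln is the inverse of the exponential: ln(e^x) asks for the exponent p with e^p = e^x, and since e^p is one-to-one that exponent is p = x.
So the two sides agree for every real x for which both sides are defined.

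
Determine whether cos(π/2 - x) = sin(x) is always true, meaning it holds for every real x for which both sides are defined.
Claim: cos(π/2 - x) = sin(x).
Reasoning: Use cos(u - v) = cos(u)cos(v) + sin(u)sin(v) with u = π/2, v = x: cos(π/2)cos(x) + sin(π/2)sin(x) = 0·cos(x) + 1·sin(x) = sin(x).
So the two sides agree for every real x for which both sides are defined.

Conclusion: Yes, this is an identity.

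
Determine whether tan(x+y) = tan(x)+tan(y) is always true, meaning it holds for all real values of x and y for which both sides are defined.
No, this is NOT an identity.

Claim: tan(x+y) = tan(x)+tan(y).
Test a specific point where both sides are defined: x = -π/3, y = 3π/4.
LHS = tan(x+y) ≈ 3.7321
RHS = tan(x)+tan(y) ≈ -2.7321
Since 3.7321 ≠ -2.7321, the equation fails at this point, so it cannot hold for all real values of x and y for which both sides are defined.
The correct formula is tan(x+y) = (tan(x) + tan(y))/(1 - tan(x)tan(y)).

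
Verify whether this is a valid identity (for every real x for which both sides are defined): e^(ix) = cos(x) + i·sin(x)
Yes, this is an identity.

Claim: e^(ix) = cos(x) + i·sin(x).
Reasoning: Euler's formula. Expand e^(ix) = Σ (ix)^k / k!. Since i² = -1, the even-k terms are Σ (-1)^m x^(2m)/(2m)! = cos(x) and the odd-k terms are i · Σ (-1)^m x^(2m+1)/(2m+1)! = i·sin(x).
So the two sides agree for every real x for which both sides are defined.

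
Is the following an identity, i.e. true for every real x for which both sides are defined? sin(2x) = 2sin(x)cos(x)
Claim: sin(2x) = 2sin(x)cos(x).
Reasoning: Put y = x in the addition formula sin(x+y) = sin(x)cos(y) + cos(x)sin(y): sin(2x) = sin(x)cos(x) + cos(x)sin(x) = 2sin(x)cos(x).
So the two sides agree for every real x for which both sides are defined.

Conclusion: Yes, this is an identity.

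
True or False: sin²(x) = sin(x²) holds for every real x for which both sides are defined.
False.

Claim: sin²(x) = sin(x²).
Test a specific point where both sides are defined: x = π/4.
LHS = sin²(x) ≈ 0.5000
RHS = sin(x²) ≈ 0.5785
Since 0.5000 ≠ 0.5785, the equation fails at this point, so it cannot hold for every real x for which both sides are defined.
sin²(x) means (sin x)², squaring the output; sin(x²) squares the input. These are different functions.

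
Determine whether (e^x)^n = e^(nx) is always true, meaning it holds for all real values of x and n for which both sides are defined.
Claim: (e^x)^n = e^(nx).
Reasoning: e^x is a positive real number, and for a positive base B and real exponent n, B^n = e^(n·ln B). With B = e^x, ln B = x, so (e^x)^n = e^(n·x).
So the two sides agree for all real values of x and n for which both sides are defined.

Conclusion: Yes, this is an identity.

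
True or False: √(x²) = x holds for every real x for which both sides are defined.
False.

Claim: √(x²) = x.
Test a specific point where both sides are defined: x = -2.
LHS = √(x²) ≈ 2.0000
RHS = x ≈ -2.0000
Since 2.0000 ≠ -2.0000, the equation fails at this point, so it cannot hold for every real x for which both sides are defined.
√(x²) = |x|, which differs from x whenever x < 0 (both sides are defined for every real x).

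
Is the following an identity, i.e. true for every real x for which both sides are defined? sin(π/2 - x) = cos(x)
Yes, this is an identity.

Claim: sin(π/2 - x) = cos(x).
Reasoning: Use sin(u - v) = sin(u)cos(v) - cos(u)sin(v) with u = π/2, v = x: sin(π/2)cos(x) - cos(π/2)sin(x) = 1·cos(x) - 0·sin(x) = cos(x).
So the two sides agree for every real x for which both sides are defined.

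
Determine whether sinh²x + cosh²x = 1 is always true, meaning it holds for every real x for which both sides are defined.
Claim: sinh²x + cosh²x = 1.
Test a specific point where both sides are defined: x = 3.
LHS = sinh²x + cosh²x ≈ 201.7156
RHS = 1 ≈ 1.0000
Since 201.7156 ≠ 1.0000, the equation fails at this point, so it cannot hold for every real x for which both sides are defined.
The correct hyperbolic identity is cosh²x - sinh²x = 1 (a difference); the sum sinh²x + cosh²x equals cosh(2x).

Conclusion: No, this is NOT an identity.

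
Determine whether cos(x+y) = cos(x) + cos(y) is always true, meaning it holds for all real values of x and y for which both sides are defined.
Claim: cos(x+y) = cos(x) + cos(y).
Test a specific point where both sides are defined: x = π/4, y = π/3.
LHS = cos(x+y) ≈ -0.2588
RHS = cos(x) + cos(y) ≈ 1.2071
Since -0.2588 ≠ 1.2071, the equation fails at this point, so it cannot hold for all real values of x and y for which both sides are defined.
The correct expansion is cos(x+y) = cos(x)cos(y) - sin(x)sin(y); cosine is not additive.

Conclusion: No, this is NOT an identity.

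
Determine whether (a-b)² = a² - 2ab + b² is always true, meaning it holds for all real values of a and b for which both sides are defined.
Yes, this is an identity.

Claim: (a-b)² = a² - 2ab + b².
Reasoning: Expand: (a-b)² = (a-b)(a-b) = a·a - a·b - b·a + b·b = a² - 2ab + b².
So the two sides agree for all real values of a and b for which both sides are defined.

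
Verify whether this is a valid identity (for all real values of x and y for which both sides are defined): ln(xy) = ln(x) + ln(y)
Claim: ln(xy) = ln(x) + ln(y).
Reasoning: Both sides are simultaneously defined only when x, y > 0. Write x = e^p, y = e^q (p = ln x, q = ln y). Then xy = e^p · e^q = e^(p+q), so ln(xy) = p + q = ln(x) + ln(y).
So the two sides agree for all real values of x and y for which both sides are defined.

Conclusion: Yes, this is an identity.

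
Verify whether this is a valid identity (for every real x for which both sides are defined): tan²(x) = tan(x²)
Claim: tan²(x) = tan(x²).
Test a specific point where both sides are defined: x = 3π/4.
LHS = tan²(x) ≈ 1.0000
RHS = tan(x²) ≈ -0.8977
Since 1.0000 ≠ -0.8977, the equation fails at this point, so it cannot hold for every real x for which both sides are defined.
tan²(x) means (tan x)², squaring the output; tan(x²) squares the input. These are different functions.

Conclusion: No, this is NOT an identity.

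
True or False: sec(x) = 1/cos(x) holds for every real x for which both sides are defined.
Claim: sec(x) = 1/cos(x).
Reasoning: sec(x) is by definition the reciprocal of cos(x), wherever cos(x) ≠ 0.
So the two sides agree for every real x for which both sides are defined.

Conclusion: True.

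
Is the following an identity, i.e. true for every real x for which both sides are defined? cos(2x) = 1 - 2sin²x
Claim: cos(2x) = 1 - 2sin²x.
Reasoning: cos(2x) = cos²x - sin²x. Replace cos²x by 1 - sin²x: (1 - sin²x) - sin²x = 1 - 2sin²x.
So the two sides agree for every real x for which both sides are defined.

Conclusion: Yes, this is an identity.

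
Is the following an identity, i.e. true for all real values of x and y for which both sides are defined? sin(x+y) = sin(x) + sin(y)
No, this is NOT an identity.

Claim: sin(x+y) = sin(x) + sin(y).
Test a specific point where both sides are defined: x = -π/6, y = π.
LHS = sin(x+y) ≈ 0.5000
RHS = sin(x) + sin(y) ≈ -0.5000
Since 0.5000 ≠ -0.5000, the equation fails at this point, so it cannot hold for all real values of x and y for which both sides are defined.
The correct expansion is sin(x+y) = sin(x)cos(y) + cos(x)sin(y); sine is not additive.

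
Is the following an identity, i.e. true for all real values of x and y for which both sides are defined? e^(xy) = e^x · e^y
Claim: e^(xy) = e^x · e^y.
Test a specific point where both sides are defined: x = 1, y = 5.
LHS = e^(xy) ≈ 148.4132
RHS = e^x · e^y ≈ 403.4288
Since 148.4132 ≠ 403.4288, the equation fails at this point, so it cannot hold for all real values of x and y for which both sides are defined.
e^x · e^y = e^(x+y), not e^(xy).

Conclusion: No, this is NOT an identity.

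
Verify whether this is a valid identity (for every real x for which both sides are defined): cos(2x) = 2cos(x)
Claim: cos(2x) = 2cos(x).
Test a specific point where both sides are defined: x = -π/2.
LHS = cos(2x) ≈ -1.0000
RHS = 2cos(x) ≈ 0.0000
Since -1.0000 ≠ 0.0000, the equation fails at this point, so it cannot hold for every real x for which both sides are defined.
The correct double-angle formula is cos(2x) = cos²x - sin²x.

Conclusion: No, this is NOT an identity.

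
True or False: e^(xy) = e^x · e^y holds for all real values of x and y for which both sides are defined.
Claim: e^(xy) = e^x · e^y.
Test a specific point where both sides are defined: x = 2, y = 3/2.
LHS = e^(xy) ≈ 20.0855
RHS = e^x · e^y ≈ 33.1155
Since 20.0855 ≠ 33.1155, the equation fails at this point, so it cannot hold for all real values of x and y for which both sides are defined.
e^x · e^y = e^(x+y), not e^(xy).

Conclusion: False.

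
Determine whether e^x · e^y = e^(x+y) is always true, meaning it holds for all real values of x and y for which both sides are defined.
Claim: e^x · e^y = e^(x+y).
Reasoning: This is the law of exponents for a common base: multiplying powers adds exponents. E.g. from the series, (Σ x^j/j!)(Σ y^k/k!) = Σ_m (Σ_{j+k=m} x^j y^k/(j!k!)) = Σ_m (x+y)^m/m! by the binomial theorem.
So the two sides agree for all real values of x and y for which both sides are defined.

Conclusion: Yes, this is an identity.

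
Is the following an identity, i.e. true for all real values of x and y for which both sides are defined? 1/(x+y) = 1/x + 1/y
No, this is NOT an identity.

Claim: 1/(x+y) = 1/x + 1/y.
Test a specific point where both sides are defined: x = 5, y = 3.
LHS = 1/(x+y) ≈ 0.1250
RHS = 1/x + 1/y ≈ 0.5333
Since 0.1250 ≠ 0.5333, the equation fails at this point, so it cannot hold for all real values of x and y for which both sides are defined.
1/x + 1/y = (x+y)/(xy), which is not 1/(x+y).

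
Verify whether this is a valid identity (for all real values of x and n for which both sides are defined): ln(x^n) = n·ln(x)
Claim: ln(x^n) = n·ln(x).
Reasoning: The right side requires x > 0. For x > 0, x^n = (e^(ln x))^n = e^(n·ln x), so taking ln of both sides gives ln(x^n) = n·ln(x).
So the two sides agree for all real values of x and n for which both sides are defined.

Conclusion: Yes, this is an identity.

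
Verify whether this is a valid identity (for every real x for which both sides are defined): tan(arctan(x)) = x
Claim: tan(arctan(x)) = x.
Reasoning: For every real x, arctan(x) is by definition the angle in (-π/2, π/2) whose tangent equals x. Taking the tangent of that angle returns x.
So the two sides agree for every real x for which both sides are defined.

Conclusion: Yes, this is an identity.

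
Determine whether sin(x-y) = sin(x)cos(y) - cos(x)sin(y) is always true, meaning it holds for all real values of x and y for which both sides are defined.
Yes, this is an identity.

Claim: sin(x-y) = sin(x)cos(y) - cos(x)sin(y).
Reasoning: Replace y by -y in sin(x+y) = sin(x)cos(y) + cos(x)sin(y) and use cos(-y) = cos(y), sin(-y) = -sin(y): sin(x-y) = sin(x)cos(y) - cos(x)sin(y).
So the two sides agree for all real values of x and y for which both sides are defined.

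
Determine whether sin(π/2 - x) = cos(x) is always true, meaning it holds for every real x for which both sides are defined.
Yes, this is an identity.

Claim: sin(π/2 - x) = cos(x).
Reasoning: Use sin(u - v) = sin(u)cos(v) - cos(u)sin(v) with u = π/2, v = x: sin(π/2)cos(x) - cos(π/2)sin(x) = 1·cos(x) - 0·sin(x) = cos(x).
So the two sides agree for every real x for which both sides are defined.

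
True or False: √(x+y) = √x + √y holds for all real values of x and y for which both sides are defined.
Claim: √(x+y) = √x + √y.
Test a specific point where both sides are defined: x = 1/2, y = 1/2.
LHS = √(x+y) ≈ 1.0000
RHS = √x + √y ≈ 1.4142
Since 1.0000 ≠ 1.4142, the equation fails at this point, so it cannot hold for all real values of x and y for which both sides are defined.
Squaring the right side gives x + 2√(xy) + y, not x + y.

Conclusion: False.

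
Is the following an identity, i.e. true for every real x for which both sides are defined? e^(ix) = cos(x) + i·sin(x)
Claim: e^(ix) = cos(x) + i·sin(x).
Reasoning: Euler's formula. Expand e^(ix) = Σ (ix)^k / k!. Since i² = -1, the even-k terms are Σ (-1)^m x^(2m)/(2m)! = cos(x) and the odd-k terms are i · Σ (-1)^m x^(2m+1)/(2m+1)! = i·sin(x).
So the two sides agree for every real x for which both sides are defined.

Conclusion: Yes, this is an identity.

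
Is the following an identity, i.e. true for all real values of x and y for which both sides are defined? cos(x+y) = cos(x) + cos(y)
No, this is NOT an identity.

Claim: cos(x+y) = cos(x) + cos(y).
Test a specific point where both sides are defined: x = 3π/4, y = 2π/3.
LHS = cos(x+y) ≈ -0.2588
RHS = cos(x) + cos(y) ≈ -1.2071
Since -0.2588 ≠ -1.2071, the equation fails at this point, so it cannot hold for all real values of x and y for which both sides are defined.
The correct expansion is cos(x+y) = cos(x)cos(y) - sin(x)sin(y); cosine is not additive.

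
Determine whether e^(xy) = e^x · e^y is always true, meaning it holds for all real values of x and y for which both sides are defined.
Claim: e^(xy) = e^x · e^y.
Test a specific point where both sides are defined: x = 1, y = 3/2.
LHS = e^(xy) ≈ 4.4817
RHS = e^x · e^y ≈ 12.1825
Since 4.4817 ≠ 12.1825, the equation fails at this point, so it cannot hold for all real values of x and y for which both sides are defined.
e^x · e^y = e^(x+y), not e^(xy).

Conclusion: No, this is NOT an identity.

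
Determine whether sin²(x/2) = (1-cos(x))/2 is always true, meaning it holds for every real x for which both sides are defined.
Yes, this is an identity.

Claim: sin²(x/2) = (1-cos(x))/2.
Reasoning: Use cos(2θ) = 1 - 2sin²θ with θ = x/2: cos(x) = 1 - 2sin²(x/2). Solving for sin²(x/2) gives (1 - cos(x))/2.
So the two sides agree for every real x for which both sides are defined.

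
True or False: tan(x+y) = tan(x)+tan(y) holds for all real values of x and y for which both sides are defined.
Claim: tan(x+y) = tan(x)+tan(y).
Test a specific point where both sides are defined: x = -π/4, y = π/3.
LHS = tan(x+y) ≈ 0.2679
RHS = tan(x)+tan(y) ≈ 0.7321
Since 0.2679 ≠ 0.7321, the equation fails at this point, so it cannot hold for all real values of x and y for which both sides are defined.
The correct formula is tan(x+y) = (tan(x) + tan(y))/(1 - tan(x)tan(y)).

Conclusion: False.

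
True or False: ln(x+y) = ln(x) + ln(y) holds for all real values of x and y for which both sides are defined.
False.

Claim: ln(x+y) = ln(x) + ln(y).
Test a specific point where both sides are defined: x = 3/2, y = 1/2.
LHS = ln(x+y) ≈ 0.6931
RHS = ln(x) + ln(y) ≈ -0.2877
Since 0.6931 ≠ -0.2877, the equation fails at this point, so it cannot hold for all real values of x and y for which both sides are defined.
ln(x) + ln(y) = ln(xy), not ln(x+y).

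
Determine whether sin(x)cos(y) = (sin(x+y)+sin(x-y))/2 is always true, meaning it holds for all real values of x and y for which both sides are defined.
Claim: sin(x)cos(y) = (sin(x+y)+sin(x-y))/2.
Reasoning: sin(x+y) = sin(x)cos(y) + cos(x)sin(y) and sin(x-y) = sin(x)cos(y) - cos(x)sin(y). Adding, sin(x+y) + sin(x-y) = 2sin(x)cos(y); divide by 2.
So the two sides agree for all real values of x and y for which both sides are defined.

Conclusion: Yes, this is an identity.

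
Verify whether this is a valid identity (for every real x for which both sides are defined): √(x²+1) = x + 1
No, this is NOT an identity.

Claim: √(x²+1) = x + 1.
Test a specific point where both sides are defined: x = 3/2.
LHS = √(x²+1) ≈ 1.8028
RHS = x + 1 ≈ 2.5000
Since 1.8028 ≠ 2.5000, the equation fails at this point, so it cannot hold for every real x for which both sides are defined.
(x+1)² = x² + 2x + 1 ≠ x² + 1 unless x = 0.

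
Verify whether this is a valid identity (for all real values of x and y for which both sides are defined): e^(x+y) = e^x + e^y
No, this is NOT an identity.

Claim: e^(x+y) = e^x + e^y.
Test a specific point where both sides are defined: x = 3, y = 2.
LHS = e^(x+y) ≈ 148.4132
RHS = e^x + e^y ≈ 27.4746
Since 148.4132 ≠ 27.4746, the equation fails at this point, so it cannot hold for all real values of x and y for which both sides are defined.
The correct rule is e^(x+y) = e^x · e^y (a product, not a sum).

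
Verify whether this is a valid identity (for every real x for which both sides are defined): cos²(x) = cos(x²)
Claim: cos²(x) = cos(x²).
Test a specific point where both sides are defined: x = π/6.
LHS = cos²(x) ≈ 0.7500
RHS = cos(x²) ≈ 0.9627
Since 0.7500 ≠ 0.9627, the equation fails at this point, so it cannot hold for every real x for which both sides are defined.
cos²(x) means (cos x)², squaring the output; cos(x²) squares the input. These are different functions.

Conclusion: No, this is NOT an identity.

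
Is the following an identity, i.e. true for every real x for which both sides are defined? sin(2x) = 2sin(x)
Claim: sin(2x) = 2sin(x).
Test a specific point where both sides are defined: x = -π/2.
LHS = sin(2x) ≈ 0.0000
RHS = 2sin(x) ≈ -2.0000
Since 0.0000 ≠ -2.0000, the equation fails at this point, so it cannot hold for every real x for which both sides are defined.
The correct double-angle formula is sin(2x) = 2sin(x)cos(x).

Conclusion: No, this is NOT an identity.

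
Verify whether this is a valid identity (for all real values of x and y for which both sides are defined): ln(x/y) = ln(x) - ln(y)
Claim: ln(x/y) = ln(x) - ln(y).
Reasoning: Both sides are simultaneously defined only when x, y > 0. Write x = e^p, y = e^q. Then x/y = e^(p-q), so ln(x/y) = p - q = ln(x) - ln(y).
So the two sides agree for all real values of x and y for which both sides are defined.

Conclusion: Yes, this is an identity.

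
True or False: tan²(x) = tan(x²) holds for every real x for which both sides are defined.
Claim: tan²(x) = tan(x²).
Test a specific point where both sides are defined: x = 3π/4.
LHS = tan²(x) ≈ 1.0000
RHS = tan(x²) ≈ -0.8977
Since 1.0000 ≠ -0.8977, the equation fails at this point, so it cannot hold for every real x for which both sides are defined.
tan²(x) means (tan x)², squaring the output; tan(x²) squares the input. These are different functions.

Conclusion: False.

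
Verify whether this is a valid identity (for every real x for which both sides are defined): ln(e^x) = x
Claim: ln(e^x) = x.
Reasoning: ln is the inverse of the exponential: ln(e^x) asks for the exponent p with e^p = e^x, and since e^p is one-to-one that exponent is p = x.
So the two sides agree for every real x for which both sides are defined.

Conclusion: Yes, this is an identity.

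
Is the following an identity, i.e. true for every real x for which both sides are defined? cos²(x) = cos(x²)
Claim: cos²(x) = cos(x²).
Test a specific point where both sides are defined: x = 2π/3.
LHS = cos²(x) ≈ 0.2500
RHS = cos(x²) ≈ -0.3202
Since 0.2500 ≠ -0.3202, the equation fails at this point, so it cannot hold for every real x for which both sides are defined.
cos²(x) means (cos x)², squaring the output; cos(x²) squares the input. These are different functions.

Conclusion: No, this is NOT an identity.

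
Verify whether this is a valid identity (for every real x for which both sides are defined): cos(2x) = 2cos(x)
No, this is NOT an identity.

Claim: cos(2x) = 2cos(x).
Test a specific point where both sides are defined: x = 2π/3.
LHS = cos(2x) ≈ -0.5000
RHS = 2cos(x) ≈ -1.0000
Since -0.5000 ≠ -1.0000, the equation fails at this point, so it cannot hold for every real x for which both sides are defined.
The correct double-angle formula is cos(2x) = cos²x - sin²x.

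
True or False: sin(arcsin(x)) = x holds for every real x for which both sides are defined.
True.

Claim: sin(arcsin(x)) = x.
Reasoning: For -1 ≤ x ≤ 1 (where arcsin is defined), arcsin(x) is by definition an angle whose sine equals x. Taking the sine of that angle returns x. (Note the other order, arcsin(sin x) = x, is NOT an identity.)
So the two sides agree for every real x for which both sides are defined.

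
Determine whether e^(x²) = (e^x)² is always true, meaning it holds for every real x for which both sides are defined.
No, this is NOT an identity.

Claim: e^(x²) = (e^x)².
Test a specific point where both sides are defined: x = -1.
LHS = e^(x²) ≈ 2.7183
RHS = (e^x)² ≈ 0.1353
Since 2.7183 ≠ 0.1353, the equation fails at this point, so it cannot hold for every real x for which both sides are defined.
(e^x)² = e^(2x), and 2x ≠ x² in general.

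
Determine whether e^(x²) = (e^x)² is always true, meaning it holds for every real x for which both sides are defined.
Claim: e^(x²) = (e^x)².
Test a specific point where both sides are defined: x = -2.
LHS = e^(x²) ≈ 54.5982
RHS = (e^x)² ≈ 0.0183
Since 54.5982 ≠ 0.0183, the equation fails at this point, so it cannot hold for every real x for which both sides are defined.
(e^x)² = e^(2x), and 2x ≠ x² in general.

Conclusion: No, this is NOT an identity.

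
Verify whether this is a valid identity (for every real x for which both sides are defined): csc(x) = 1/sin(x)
Yes, this is an identity.

Claim: csc(x) = 1/sin(x).
Reasoning: csc(x) is by definition the reciprocal of sin(x), wherever sin(x) ≠ 0.
So the two sides agree for every real x for which both sides are defined.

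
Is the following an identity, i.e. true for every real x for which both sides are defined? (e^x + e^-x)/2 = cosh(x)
Yes, this is an identity.

Claim: (e^x + e^-x)/2 = cosh(x).
Reasoning: This is exactly the definition of the hyperbolic cosine: cosh(x) := (e^x + e^-x)/2.
So the two sides agree for every real x for which both sides are defined.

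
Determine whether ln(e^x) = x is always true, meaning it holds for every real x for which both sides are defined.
Claim: ln(e^x) = x.
Reasoning: ln is the inverse of the exponential: ln(e^x) asks for the exponent p with e^p = e^x, and since e^p is one-to-one that exponent is p = x.
So the two sides agree for every real x for which both sides are defined.

Conclusion: Yes, this is an identity.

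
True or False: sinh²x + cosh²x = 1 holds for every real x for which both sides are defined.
Claim: sinh²x + cosh²x = 1.
Test a specific point where both sides are defined: x = 2.
LHS = sinh²x + cosh²x ≈ 27.3082
RHS = 1 ≈ 1.0000
Since 27.3082 ≠ 1.0000, the equation fails at this point, so it cannot hold for every real x for which both sides are defined.
The correct hyperbolic identity is cosh²x - sinh²x = 1 (a difference); the sum sinh²x + cosh²x equals cosh(2x).

Conclusion: False.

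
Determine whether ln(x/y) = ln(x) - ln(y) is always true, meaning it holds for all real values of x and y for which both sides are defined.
Yes, this is an identity.

Claim: ln(x/y) = ln(x) - ln(y).
Reasoning: Both sides are simultaneously defined only when x, y > 0. Write x = e^p, y = e^q. Then x/y = e^(p-q), so ln(x/y) = p - q = ln(x) - ln(y).
So the two sides agree for all real values of x and y for which both sides are defined.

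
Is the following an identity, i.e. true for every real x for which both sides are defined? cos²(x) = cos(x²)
No, this is NOT an identity.

Claim: cos²(x) = cos(x²).
Test a specific point where both sides are defined: x = π.
LHS = cos²(x) ≈ 1.0000
RHS = cos(x²) ≈ -0.9027
Since 1.0000 ≠ -0.9027, the equation fails at this point, so it cannot hold for every real x for which both sides are defined.
cos²(x) means (cos x)², squaring the output; cos(x²) squares the input. These are different functions.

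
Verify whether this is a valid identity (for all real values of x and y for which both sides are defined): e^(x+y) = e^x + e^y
Claim: e^(x+y) = e^x + e^y.
Test a specific point where both sides are defined: x = 1, y = 2.
LHS = e^(x+y) ≈ 20.0855
RHS = e^x + e^y ≈ 10.1073
Since 20.0855 ≠ 10.1073, the equation fails at this point, so it cannot hold for all real values of x and y for which both sides are defined.
The correct rule is e^(x+y) = e^x · e^y (a product, not a sum).

Conclusion: No, this is NOT an identity.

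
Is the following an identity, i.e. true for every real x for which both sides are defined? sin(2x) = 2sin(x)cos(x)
Claim: sin(2x) = 2sin(x)cos(x).
Reasoning: Put y = x in the addition formula sin(x+y) = sin(x)cos(y) + cos(x)sin(y): sin(2x) = sin(x)cos(x) + cos(x)sin(x) = 2sin(x)cos(x).
So the two sides agree for every real x for which both sides are defined.

Conclusion: Yes, this is an identity.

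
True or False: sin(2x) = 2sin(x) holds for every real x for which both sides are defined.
Claim: sin(2x) = 2sin(x).
Test a specific point where both sides are defined: x = π/4.
LHS = sin(2x) ≈ 1.0000
RHS = 2sin(x) ≈ 1.4142
Since 1.0000 ≠ 1.4142, the equation fails at this point, so it cannot hold for every real x for which both sides are defined.
The correct double-angle formula is sin(2x) = 2sin(x)cos(x).

Conclusion: False.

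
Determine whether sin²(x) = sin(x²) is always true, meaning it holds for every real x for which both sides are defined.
No, this is NOT an identity.

Claim: sin²(x) = sin(x²).
Test a specific point where both sides are defined: x = π/4.
LHS = sin²(x) ≈ 0.5000
RHS = sin(x²) ≈ 0.5785
Since 0.5000 ≠ 0.5785, the equation fails at this point, so it cannot hold for every real x for which both sides are defined.
sin²(x) means (sin x)², squaring the output; sin(x²) squares the input. These are different functions.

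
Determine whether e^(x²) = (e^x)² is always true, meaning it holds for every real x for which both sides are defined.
No, this is NOT an identity.

Claim: e^(x²) = (e^x)².
Test a specific point where both sides are defined: x = 1.
LHS = e^(x²) ≈ 2.7183
RHS = (e^x)² ≈ 7.3891
Since 2.7183 ≠ 7.3891, the equation fails at this point, so it cannot hold for every real x for which both sides are defined.
(e^x)² = e^(2x), and 2x ≠ x² in general.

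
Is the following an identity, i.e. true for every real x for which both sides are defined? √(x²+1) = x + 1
No, this is NOT an identity.

Claim: √(x²+1) = x + 1.
Test a specific point where both sides are defined: x = 3.
LHS = √(x²+1) ≈ 3.1623
RHS = x + 1 ≈ 4.0000
Since 3.1623 ≠ 4.0000, the equation fails at this point, so it cannot hold for every real x for which both sides are defined.
(x+1)² = x² + 2x + 1 ≠ x² + 1 unless x = 0.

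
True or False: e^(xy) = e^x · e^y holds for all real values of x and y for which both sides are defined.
False.

Claim: e^(xy) = e^x · e^y.
Test a specific point where both sides are defined: x = 1, y = 2.
LHS = e^(xy) ≈ 7.3891
RHS = e^x · e^y ≈ 20.0855
Since 7.3891 ≠ 20.0855, the equation fails at this point, so it cannot hold for all real values of x and y for which both sides are defined.
e^x · e^y = e^(x+y), not e^(xy).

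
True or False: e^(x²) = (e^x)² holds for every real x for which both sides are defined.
Claim: e^(x²) = (e^x)².
Test a specific point where both sides are defined: x = -3.
LHS = e^(x²) ≈ 8103.0839
RHS = (e^x)² ≈ 0.0025
Since 8103.0839 ≠ 0.0025, the equation fails at this point, so it cannot hold for every real x for which both sides are defined.
(e^x)² = e^(2x), and 2x ≠ x² in general.

Conclusion: False.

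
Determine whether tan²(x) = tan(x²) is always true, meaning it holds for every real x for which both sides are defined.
No, this is NOT an identity.

Claim: tan²(x) = tan(x²).
Test a specific point where both sides are defined: x = -π/6.
LHS = tan²(x) ≈ 0.3333
RHS = tan(x²) ≈ 0.2812
Since 0.3333 ≠ 0.2812, the equation fails at this point, so it cannot hold for every real x for which both sides are defined.
tan²(x) means (tan x)², squaring the output; tan(x²) squares the input. These are different functions.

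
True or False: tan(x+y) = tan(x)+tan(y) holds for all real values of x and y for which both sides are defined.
False.

Claim: tan(x+y) = tan(x)+tan(y).
Test a specific point where both sides are defined: x = -π/3, y = π/6.
LHS = tan(x+y) ≈ -0.5774
RHS = tan(x)+tan(y) ≈ -1.1547
Since -0.5774 ≠ -1.1547, the equation fails at this point, so it cannot hold for all real values of x and y for which both sides are defined.
The correct formula is tan(x+y) = (tan(x) + tan(y))/(1 - tan(x)tan(y)).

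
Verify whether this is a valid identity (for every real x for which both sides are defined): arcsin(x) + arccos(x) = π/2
Yes, this is an identity.

Claim: arcsin(x) + arccos(x) = π/2.
Reasoning: Both sides are defined for -1 ≤ x ≤ 1. Let θ = arcsin(x), so sin θ = x and θ ∈ [-π/2, π/2]. Then cos(π/2 - θ) = sin θ = x and π/2 - θ ∈ [0, π], which is exactly the range of arccos, so arccos(x) = π/2 - θ. Adding: arcsin(x) + arccos(x) = θ + (π/2 - θ) = π/2.
So the two sides agree for every real x for which both sides are defined.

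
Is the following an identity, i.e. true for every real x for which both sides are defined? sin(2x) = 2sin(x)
No, this is NOT an identity.

Claim: sin(2x) = 2sin(x).
Test a specific point where both sides are defined: x = π/6.
LHS = sin(2x) ≈ 0.8660
RHS = 2sin(x) ≈ 1.0000
Since 0.8660 ≠ 1.0000, the equation fails at this point, so it cannot hold for every real x for which both sides are defined.
The correct double-angle formula is sin(2x) = 2sin(x)cos(x).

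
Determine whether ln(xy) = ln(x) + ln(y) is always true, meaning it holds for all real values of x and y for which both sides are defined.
Yes, this is an identity.

Claim: ln(xy) = ln(x) + ln(y).
Reasoning: Both sides are simultaneously defined only when x, y > 0. Write x = e^p, y = e^q (p = ln x, q = ln y). Then xy = e^p · e^q = e^(p+q), so ln(xy) = p + q = ln(x) + ln(y).
So the two sides agree for all real values of x and y for which both sides are defined.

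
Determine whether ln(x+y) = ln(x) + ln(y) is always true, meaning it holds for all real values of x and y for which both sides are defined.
No, this is NOT an identity.

Claim: ln(x+y) = ln(x) + ln(y).
Test a specific point where both sides are defined: x = 2, y = 3/2.
LHS = ln(x+y) ≈ 1.2528
RHS = ln(x) + ln(y) ≈ 1.0986
Since 1.2528 ≠ 1.0986, the equation fails at this point, so it cannot hold for all real values of x and y for which both sides are defined.
ln(x) + ln(y) = ln(xy), not ln(x+y).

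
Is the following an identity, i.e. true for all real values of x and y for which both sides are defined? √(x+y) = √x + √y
Claim: √(x+y) = √x + √y.
Test a specific point where both sides are defined: x = 5, y = 1.
LHS = √(x+y) ≈ 2.4495
RHS = √x + √y ≈ 3.2361
Since 2.4495 ≠ 3.2361, the equation fails at this point, so it cannot hold for all real values of x and y for which both sides are defined.
Squaring the right side gives x + 2√(xy) + y, not x + y.

Conclusion: No, this is NOT an identity.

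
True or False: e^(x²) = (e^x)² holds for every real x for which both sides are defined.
Claim: e^(x²) = (e^x)².
Test a specific point where both sides are defined: x = 1.
LHS = e^(x²) ≈ 2.7183
RHS = (e^x)² ≈ 7.3891
Since 2.7183 ≠ 7.3891, the equation fails at this point, so it cannot hold for every real x for which both sides are defined.
(e^x)² = e^(2x), and 2x ≠ x² in general.

Conclusion: False.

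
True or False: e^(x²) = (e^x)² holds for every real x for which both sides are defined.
Claim: e^(x²) = (e^x)².
Test a specific point where both sides are defined: x = 1/2.
LHS = e^(x²) ≈ 1.2840
RHS = (e^x)² ≈ 2.7183
Since 1.2840 ≠ 2.7183, the equation fails at this point, so it cannot hold for every real x for which both sides are defined.
(e^x)² = e^(2x), and 2x ≠ x² in general.

Conclusion: False.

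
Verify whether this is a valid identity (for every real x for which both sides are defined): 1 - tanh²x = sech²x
Yes, this is an identity.

Claim: 1 - tanh²x = sech²x.
Reasoning: Divide cosh²x - sinh²x = 1 through by cosh²x (never zero): 1 - tanh²x = 1/cosh²x = sech²x.
So the two sides agree for every real x for which both sides are defined.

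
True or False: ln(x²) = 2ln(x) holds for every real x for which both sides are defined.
Claim: ln(x²) = 2ln(x).
Reasoning: The right side requires x > 0. For x > 0, x² = (e^(ln x))² = e^(2ln x), so ln(x²) = 2ln(x). (For x < 0 the right side is undefined, so those values are outside the claim.)
So the two sides agree for every real x for which both sides are defined.

Conclusion: True.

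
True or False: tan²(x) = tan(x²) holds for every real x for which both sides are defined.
Claim: tan²(x) = tan(x²).
Test a specific point where both sides are defined: x = π/6.
LHS = tan²(x) ≈ 0.3333
RHS = tan(x²) ≈ 0.2812
Since 0.3333 ≠ 0.2812, the equation fails at this point, so it cannot hold for every real x for which both sides are defined.
tan²(x) means (tan x)², squaring the output; tan(x²) squares the input. These are different functions.

Conclusion: False.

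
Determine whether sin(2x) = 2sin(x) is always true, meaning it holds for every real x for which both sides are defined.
Claim: sin(2x) = 2sin(x).
Test a specific point where both sides are defined: x = 2π/3.
LHS = sin(2x) ≈ -0.8660
RHS = 2sin(x) ≈ 1.7321
Since -0.8660 ≠ 1.7321, the equation fails at this point, so it cannot hold for every real x for which both sides are defined.
The correct double-angle formula is sin(2x) = 2sin(x)cos(x).

Conclusion: No, this is NOT an identity.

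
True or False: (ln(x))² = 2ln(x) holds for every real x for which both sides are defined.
False.

Claim: (ln(x))² = 2ln(x).
Test a specific point where both sides are defined: x = 2.
LHS = (ln(x))² ≈ 0.4805
RHS = 2ln(x) ≈ 1.3863
Since 0.4805 ≠ 1.3863, the equation fails at this point, so it cannot hold for every real x for which both sides are defined.
2ln(x) equals ln(x²), which is not the same as (ln x)².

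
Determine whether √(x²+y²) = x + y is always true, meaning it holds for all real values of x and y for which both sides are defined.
No, this is NOT an identity.

Claim: √(x²+y²) = x + y.
Test a specific point where both sides are defined: x = 1/2, y = 1.
LHS = √(x²+y²) ≈ 1.1180
RHS = x + y ≈ 1.5000
Since 1.1180 ≠ 1.5000, the equation fails at this point, so it cannot hold for all real values of x and y for which both sides are defined.
(x+y)² = x² + 2xy + y², not x² + y², so the square root does not split this way.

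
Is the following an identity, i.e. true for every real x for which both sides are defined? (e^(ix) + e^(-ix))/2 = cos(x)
Yes, this is an identity.

Claim: (e^(ix) + e^(-ix))/2 = cos(x).
Reasoning: By Euler's formula e^(ix) = cos(x) + i·sin(x) and e^(-ix) = cos(x) - i·sin(x). Adding cancels the sine terms: e^(ix) + e^(-ix) = 2cos(x); divide by 2.
So the two sides agree for every real x for which both sides are defined.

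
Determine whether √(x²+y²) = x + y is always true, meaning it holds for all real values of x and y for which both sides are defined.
No, this is NOT an identity.

Claim: √(x²+y²) = x + y.
Test a specific point where both sides are defined: x = -2, y = -2.
LHS = √(x²+y²) ≈ 2.8284
RHS = x + y ≈ -4.0000
Since 2.8284 ≠ -4.0000, the equation fails at this point, so it cannot hold for all real values of x and y for which both sides are defined.
(x+y)² = x² + 2xy + y², not x² + y², so the square root does not split this way.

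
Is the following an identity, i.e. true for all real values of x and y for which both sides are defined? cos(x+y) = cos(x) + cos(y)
Claim: cos(x+y) = cos(x) + cos(y).
Test a specific point where both sides are defined: x = -π/3, y = -π/3.
LHS = cos(x+y) ≈ -0.5000
RHS = cos(x) + cos(y) ≈ 1.0000
Since -0.5000 ≠ 1.0000, the equation fails at this point, so it cannot hold for all real values of x and y for which both sides are defined.
The correct expansion is cos(x+y) = cos(x)cos(y) - sin(x)sin(y); cosine is not additive.

Conclusion: No, this is NOT an identity.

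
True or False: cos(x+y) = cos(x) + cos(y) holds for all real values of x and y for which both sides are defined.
Claim: cos(x+y) = cos(x) + cos(y).
Test a specific point where both sides are defined: x = π/4, y = -π/6.
LHS = cos(x+y) ≈ 0.9659
RHS = cos(x) + cos(y) ≈ 1.5731
Since 0.9659 ≠ 1.5731, the equation fails at this point, so it cannot hold for all real values of x and y for which both sides are defined.
The correct expansion is cos(x+y) = cos(x)cos(y) - sin(x)sin(y); cosine is not additive.

Conclusion: False.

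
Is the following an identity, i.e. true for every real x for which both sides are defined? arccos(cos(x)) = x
No, this is NOT an identity.

Claim: arccos(cos(x)) = x.
Test a specific point where both sides are defined: x = -π/3.
LHS = arccos(cos(x)) ≈ 1.0472
RHS = x ≈ -1.0472
Since 1.0472 ≠ -1.0472, the equation fails at this point, so it cannot hold for every real x for which both sides are defined.
arccos only returns values in [0, π], so arccos(cos(x)) = x holds only for x in that interval, not for all real x.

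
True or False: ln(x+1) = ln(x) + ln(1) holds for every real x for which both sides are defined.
Claim: ln(x+1) = ln(x) + ln(1).
Test a specific point where both sides are defined: x = 3.
LHS = ln(x+1) ≈ 1.3863
RHS = ln(x) + ln(1) ≈ 1.0986
Since 1.3863 ≠ 1.0986, the equation fails at this point, so it cannot hold for every real x for which both sides are defined.
ln(1) = 0, so the right side is just ln(x), which differs from ln(x+1).

Conclusion: False.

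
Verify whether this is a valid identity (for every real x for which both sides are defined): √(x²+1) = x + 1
Claim: √(x²+1) = x + 1.
Test a specific point where both sides are defined: x = 3/2.
LHS = √(x²+1) ≈ 1.8028
RHS = x + 1 ≈ 2.5000
Since 1.8028 ≠ 2.5000, the equation fails at this point, so it cannot hold for every real x for which both sides are defined.
(x+1)² = x² + 2x + 1 ≠ x² + 1 unless x = 0.

Conclusion: No, this is NOT an identity.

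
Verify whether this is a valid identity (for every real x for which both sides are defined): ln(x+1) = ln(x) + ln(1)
No, this is NOT an identity.

Claim: ln(x+1) = ln(x) + ln(1).
Test a specific point where both sides are defined: x = 3/2.
LHS = ln(x+1) ≈ 0.9163
RHS = ln(x) + ln(1) ≈ 0.4055
Since 0.9163 ≠ 0.4055, the equation fails at this point, so it cannot hold for every real x for which both sides are defined.
ln(1) = 0, so the right side is just ln(x), which differs from ln(x+1).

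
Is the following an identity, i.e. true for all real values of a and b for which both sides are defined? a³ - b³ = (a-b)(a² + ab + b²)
Yes, this is an identity.

Claim: a³ - b³ = (a-b)(a² + ab + b²).
Reasoning: Expand the right side: (a-b)(a² + ab + b²) = a³ + a²b + ab² - a²b - ab² - b³ = a³ - b³ (the middle terms cancel in pairs).
So the two sides agree for all real values of a and b for which both sides are defined.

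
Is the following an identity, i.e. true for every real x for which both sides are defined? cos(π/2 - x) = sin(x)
Claim: cos(π/2 - x) = sin(x).
Reasoning: Use cos(u - v) = cos(u)cos(v) + sin(u)sin(v) with u = π/2, v = x: cos(π/2)cos(x) + sin(π/2)sin(x) = 0·cos(x) + 1·sin(x) = sin(x).
So the two sides agree for every real x for which both sides are defined.

Conclusion: Yes, this is an identity.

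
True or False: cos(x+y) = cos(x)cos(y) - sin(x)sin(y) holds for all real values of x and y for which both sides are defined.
Claim: cos(x+y) = cos(x)cos(y) - sin(x)sin(y).
Reasoning: By Euler's formula e^(i(x+y)) = e^(ix)·e^(iy) = (cos x + i·sin x)(cos y + i·sin y). The real part of the left side is cos(x+y); the real part of the product is cos(x)cos(y) - sin(x)sin(y) (since i·i = -1).
So the two sides agree for all real values of x and y for which both sides are defined.

Conclusion: True.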